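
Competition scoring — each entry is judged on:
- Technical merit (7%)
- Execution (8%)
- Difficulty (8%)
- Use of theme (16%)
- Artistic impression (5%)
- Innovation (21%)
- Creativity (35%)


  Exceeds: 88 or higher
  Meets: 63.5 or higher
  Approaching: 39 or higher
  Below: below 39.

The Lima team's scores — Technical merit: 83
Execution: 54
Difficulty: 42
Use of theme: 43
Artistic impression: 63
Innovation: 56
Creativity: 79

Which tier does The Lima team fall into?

Weighted total:
  Technical merit 83 × 0.07 = 5.81
  Execution 54 × 0.08 = 4.32
  Difficulty 42 × 0.08 = 3.36
  Use of theme 43 × 0.16 = 6.88
  Artistic impression 63 × 0.05 = 3.15
  Innovation 56 × 0.21 = 11.76
  Creativity 79 × 0.35 = 27.65
Sum = 62.93
62.93 is ≥ 39 and < 63.5 → Approaching

Approaching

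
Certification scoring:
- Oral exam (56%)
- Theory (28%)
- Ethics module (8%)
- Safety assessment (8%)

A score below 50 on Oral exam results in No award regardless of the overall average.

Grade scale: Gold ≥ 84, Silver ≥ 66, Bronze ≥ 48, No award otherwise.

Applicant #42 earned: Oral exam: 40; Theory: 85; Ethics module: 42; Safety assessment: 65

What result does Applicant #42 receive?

No award

Oral exam score 40 < 50: minimum not met.
Weighted total:
  Oral exam 40 × 0.56 = 22.4
  Theory 85 × 0.28 = 23.8
  Ethics module 42 × 0.08 = 3.36
  Safety assessment 65 × 0.08 = 5.2
Sum = 54.76
Because the Oral exam minimum was not met, the result is No award.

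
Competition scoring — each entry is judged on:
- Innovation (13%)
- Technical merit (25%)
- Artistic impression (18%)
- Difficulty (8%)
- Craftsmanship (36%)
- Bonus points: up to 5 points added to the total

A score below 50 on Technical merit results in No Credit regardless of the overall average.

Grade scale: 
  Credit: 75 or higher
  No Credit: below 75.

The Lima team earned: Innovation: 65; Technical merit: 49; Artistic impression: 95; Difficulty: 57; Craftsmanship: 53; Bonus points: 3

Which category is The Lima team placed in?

Technical merit score 49 < 50: minimum not met.
Weighted total:
  Innovation 65 × 0.13 = 8.45
  Technical merit 49 × 0.25 = 12.25
  Artistic impression 95 × 0.18 = 17.1
  Difficulty 57 × 0.08 = 4.56
  Craftsmanship 53 × 0.36 = 19.08
Sum = 61.44
Bonus points: 61.44 + 3 = 64.44
Because the Technical merit minimum was not met, the result is No Credit.

No Credit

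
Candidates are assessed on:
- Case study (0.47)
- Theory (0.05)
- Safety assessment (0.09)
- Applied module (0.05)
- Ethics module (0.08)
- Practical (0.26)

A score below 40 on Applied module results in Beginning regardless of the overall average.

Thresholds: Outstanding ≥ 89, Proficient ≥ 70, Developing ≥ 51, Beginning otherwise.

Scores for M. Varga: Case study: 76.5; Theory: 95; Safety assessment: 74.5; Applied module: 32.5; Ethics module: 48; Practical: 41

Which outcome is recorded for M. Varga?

Applied module score 32.5 < 40: minimum not met.
Weighted total:
  Case study 76.5 × 0.47 = 35.955
  Theory 95 × 0.05 = 4.75
  Safety assessment 74.5 × 0.09 = 6.705
  Applied module 32.5 × 0.05 = 1.625
  Ethics module 48 × 0.08 = 3.84
  Practical 41 × 0.26 = 10.66
Sum = 63.535
Because the Applied module minimum was not met, the result is Beginning.

Beginning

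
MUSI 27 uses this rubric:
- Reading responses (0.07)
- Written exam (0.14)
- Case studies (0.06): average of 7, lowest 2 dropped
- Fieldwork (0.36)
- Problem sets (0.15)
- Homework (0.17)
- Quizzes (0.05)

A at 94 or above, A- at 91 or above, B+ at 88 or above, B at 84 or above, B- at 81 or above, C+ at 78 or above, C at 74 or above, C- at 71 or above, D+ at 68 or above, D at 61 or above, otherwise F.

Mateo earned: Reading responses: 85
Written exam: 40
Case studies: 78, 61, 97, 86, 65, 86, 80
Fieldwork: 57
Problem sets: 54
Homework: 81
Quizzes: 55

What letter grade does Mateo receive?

Case studies: drop 61, 65 → average of remaining 5 = 427/5 = 85.4
Weighted total:
  Reading responses 85 × 0.07 = 5.95
  Written exam 40 × 0.14 = 5.6
  Case studies 85.4 × 0.06 = 5.124
  Fieldwork 57 × 0.36 = 20.52
  Problem sets 54 × 0.15 = 8.1
  Homework 81 × 0.17 = 13.77
  Quizzes 55 × 0.05 = 2.75
Sum = 61.814
61.814 is ≥ 61 and < 68 → D

D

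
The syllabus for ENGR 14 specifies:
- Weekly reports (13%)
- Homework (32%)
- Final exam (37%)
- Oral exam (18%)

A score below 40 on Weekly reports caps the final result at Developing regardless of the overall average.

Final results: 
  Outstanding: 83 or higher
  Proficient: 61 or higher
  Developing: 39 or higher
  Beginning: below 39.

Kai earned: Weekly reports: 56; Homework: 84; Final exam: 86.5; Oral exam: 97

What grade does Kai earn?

Outstanding

Weekly reports score 56 ≥ 40: minimum met.
Weighted total:
  Weekly reports 56 × 0.13 = 7.28
  Homework 84 × 0.32 = 26.88
  Final exam 86.5 × 0.37 = 32.005
  Oral exam 97 × 0.18 = 17.46
Sum = 83.625
83.625 ≥ 83 → Outstanding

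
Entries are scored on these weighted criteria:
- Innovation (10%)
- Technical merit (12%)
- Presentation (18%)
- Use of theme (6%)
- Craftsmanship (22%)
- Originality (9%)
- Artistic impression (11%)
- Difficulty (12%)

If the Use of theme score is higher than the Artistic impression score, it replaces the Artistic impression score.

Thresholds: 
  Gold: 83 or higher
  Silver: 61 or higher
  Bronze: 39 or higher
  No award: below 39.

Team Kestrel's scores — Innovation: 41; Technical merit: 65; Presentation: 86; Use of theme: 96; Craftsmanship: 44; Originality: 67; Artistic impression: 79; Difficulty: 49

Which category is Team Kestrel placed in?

Use of theme (96) > Artistic impression (79), so Artistic impression counts as 96.
Weighted total:
  Innovation 41 × 0.1 = 4.1
  Technical merit 65 × 0.12 = 7.8
  Presentation 86 × 0.18 = 15.48
  Use of theme 96 × 0.06 = 5.76
  Craftsmanship 44 × 0.22 = 9.68
  Originality 67 × 0.09 = 6.03
  Artistic impression 96 × 0.11 = 10.56
  Difficulty 49 × 0.12 = 5.88
Sum = 65.29
65.29 is ≥ 61 and < 83 → Silver

Silver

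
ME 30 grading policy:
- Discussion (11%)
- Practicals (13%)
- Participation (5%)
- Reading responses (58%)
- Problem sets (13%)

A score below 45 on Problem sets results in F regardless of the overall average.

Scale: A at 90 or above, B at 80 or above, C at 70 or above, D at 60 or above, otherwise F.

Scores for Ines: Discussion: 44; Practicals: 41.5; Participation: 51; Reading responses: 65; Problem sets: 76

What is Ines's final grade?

D

Problem sets score 76 ≥ 45: minimum met.
Weighted total:
  Discussion 44 × 0.11 = 4.84
  Practicals 41.5 × 0.13 = 5.395
  Participation 51 × 0.05 = 2.55
  Reading responses 65 × 0.58 = 37.7
  Problem sets 76 × 0.13 = 9.88
Sum = 60.365
60.365 is ≥ 60 and < 70 → D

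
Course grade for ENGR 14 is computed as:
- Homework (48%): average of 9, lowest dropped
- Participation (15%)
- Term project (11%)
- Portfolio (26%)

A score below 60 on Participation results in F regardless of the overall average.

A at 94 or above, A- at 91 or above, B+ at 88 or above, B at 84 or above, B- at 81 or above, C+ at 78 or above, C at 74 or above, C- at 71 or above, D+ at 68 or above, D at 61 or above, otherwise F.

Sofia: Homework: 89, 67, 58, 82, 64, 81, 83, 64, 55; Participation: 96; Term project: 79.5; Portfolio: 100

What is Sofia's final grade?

B

Homework: drop 55 → average of remaining 8 = 588/8 = 73.5
Participation score 96 ≥ 60: minimum met.
Weighted total:
  Homework 73.5 × 0.48 = 35.28
  Participation 96 × 0.15 = 14.4
  Term project 79.5 × 0.11 = 8.745
  Portfolio 100 × 0.26 = 26
Sum = 84.425
84.425 is ≥ 84 and < 88 → B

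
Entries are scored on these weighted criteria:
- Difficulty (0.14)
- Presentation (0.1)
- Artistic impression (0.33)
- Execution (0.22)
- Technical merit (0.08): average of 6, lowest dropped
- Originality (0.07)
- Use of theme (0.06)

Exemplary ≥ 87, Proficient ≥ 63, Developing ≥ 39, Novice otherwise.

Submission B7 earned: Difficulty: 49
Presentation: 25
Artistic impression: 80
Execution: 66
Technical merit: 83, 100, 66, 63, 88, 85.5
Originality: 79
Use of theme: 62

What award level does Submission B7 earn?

Proficient

Technical merit: drop 63 → average of remaining 5 = 422.5/5 = 84.5
Weighted total:
  Difficulty 49 × 0.14 = 6.86
  Presentation 25 × 0.1 = 2.5
  Artistic impression 80 × 0.33 = 26.4
  Execution 66 × 0.22 = 14.52
  Technical merit 84.5 × 0.08 = 6.76
  Originality 79 × 0.07 = 5.53
  Use of theme 62 × 0.06 = 3.72
Sum = 66.29
66.29 is ≥ 63 and < 87 → Proficient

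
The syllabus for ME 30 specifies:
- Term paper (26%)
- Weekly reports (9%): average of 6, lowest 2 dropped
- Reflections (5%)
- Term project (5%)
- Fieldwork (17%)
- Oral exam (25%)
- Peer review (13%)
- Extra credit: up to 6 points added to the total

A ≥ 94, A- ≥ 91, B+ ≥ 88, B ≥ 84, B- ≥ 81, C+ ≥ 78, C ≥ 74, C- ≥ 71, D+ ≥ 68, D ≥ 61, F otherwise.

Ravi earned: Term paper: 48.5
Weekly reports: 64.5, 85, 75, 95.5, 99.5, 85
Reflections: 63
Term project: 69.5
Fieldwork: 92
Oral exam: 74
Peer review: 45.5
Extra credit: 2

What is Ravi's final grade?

Weekly reports: drop 64.5, 75 → average of remaining 4 = 365/4 = 91.25
Weighted total:
  Term paper 48.5 × 0.26 = 12.61
  Weekly reports 91.25 × 0.09 = 8.2125
  Reflections 63 × 0.05 = 3.15
  Term project 69.5 × 0.05 = 3.475
  Fieldwork 92 × 0.17 = 15.64
  Oral exam 74 × 0.25 = 18.5
  Peer review 45.5 × 0.13 = 5.915
Sum = 67.5025
Extra credit: 67.5025 + 2 = 69.5025
69.5025 is ≥ 68 and < 71 → D+

D+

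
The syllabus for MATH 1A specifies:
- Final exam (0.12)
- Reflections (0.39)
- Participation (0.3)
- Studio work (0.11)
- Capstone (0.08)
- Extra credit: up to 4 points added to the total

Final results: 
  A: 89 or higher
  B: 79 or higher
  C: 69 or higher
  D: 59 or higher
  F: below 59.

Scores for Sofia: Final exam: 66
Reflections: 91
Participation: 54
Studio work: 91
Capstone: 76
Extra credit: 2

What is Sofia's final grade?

Weighted total:
  Final exam 66 × 0.12 = 7.92
  Reflections 91 × 0.39 = 35.49
  Participation 54 × 0.3 = 16.2
  Studio work 91 × 0.11 = 10.01
  Capstone 76 × 0.08 = 6.08
Sum = 75.7
Extra credit: 75.7 + 2 = 77.7
77.7 is ≥ 69 and < 79 → C

C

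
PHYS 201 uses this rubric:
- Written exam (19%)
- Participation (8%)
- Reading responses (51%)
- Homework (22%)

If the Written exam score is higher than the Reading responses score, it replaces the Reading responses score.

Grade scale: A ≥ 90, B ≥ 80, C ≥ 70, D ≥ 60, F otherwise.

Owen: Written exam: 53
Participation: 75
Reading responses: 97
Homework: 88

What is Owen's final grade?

B

Written exam (53) ≤ Reading responses (97), so Reading responses stays at 97.
Weighted total:
  Written exam 53 × 0.19 = 10.07
  Participation 75 × 0.08 = 6
  Reading responses 97 × 0.51 = 49.47
  Homework 88 × 0.22 = 19.36
Sum = 84.9
84.9 is ≥ 80 and < 90 → B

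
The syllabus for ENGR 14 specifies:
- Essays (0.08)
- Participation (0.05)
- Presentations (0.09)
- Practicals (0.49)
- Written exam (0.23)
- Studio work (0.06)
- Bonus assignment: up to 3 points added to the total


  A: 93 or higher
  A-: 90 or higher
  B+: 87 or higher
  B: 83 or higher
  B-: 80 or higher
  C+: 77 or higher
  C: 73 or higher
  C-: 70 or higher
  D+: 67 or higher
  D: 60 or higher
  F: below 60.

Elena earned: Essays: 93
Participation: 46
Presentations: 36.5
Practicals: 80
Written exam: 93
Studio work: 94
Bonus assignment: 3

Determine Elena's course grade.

Weighted total:
  Essays 93 × 0.08 = 7.44
  Participation 46 × 0.05 = 2.3
  Presentations 36.5 × 0.09 = 3.285
  Practicals 80 × 0.49 = 39.2
  Written exam 93 × 0.23 = 21.39
  Studio work 94 × 0.06 = 5.64
Sum = 79.255
Bonus assignment: 79.255 + 3 = 82.255
82.255 is ≥ 80 and < 83 → B-

B-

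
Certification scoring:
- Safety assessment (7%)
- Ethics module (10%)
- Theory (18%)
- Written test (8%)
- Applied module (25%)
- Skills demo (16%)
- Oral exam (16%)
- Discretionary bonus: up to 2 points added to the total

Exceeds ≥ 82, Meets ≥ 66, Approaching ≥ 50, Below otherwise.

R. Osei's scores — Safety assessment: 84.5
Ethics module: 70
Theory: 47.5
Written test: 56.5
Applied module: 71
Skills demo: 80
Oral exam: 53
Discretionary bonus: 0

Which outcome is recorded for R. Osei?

Weighted total:
  Safety assessment 84.5 × 0.07 = 5.915
  Ethics module 70 × 0.1 = 7
  Theory 47.5 × 0.18 = 8.55
  Written test 56.5 × 0.08 = 4.52
  Applied module 71 × 0.25 = 17.75
  Skills demo 80 × 0.16 = 12.8
  Oral exam 53 × 0.16 = 8.48
Sum = 65.015
Discretionary bonus: 65.015 + 0 = 65.015
65.015 is ≥ 50 and < 66 → Approaching

Approaching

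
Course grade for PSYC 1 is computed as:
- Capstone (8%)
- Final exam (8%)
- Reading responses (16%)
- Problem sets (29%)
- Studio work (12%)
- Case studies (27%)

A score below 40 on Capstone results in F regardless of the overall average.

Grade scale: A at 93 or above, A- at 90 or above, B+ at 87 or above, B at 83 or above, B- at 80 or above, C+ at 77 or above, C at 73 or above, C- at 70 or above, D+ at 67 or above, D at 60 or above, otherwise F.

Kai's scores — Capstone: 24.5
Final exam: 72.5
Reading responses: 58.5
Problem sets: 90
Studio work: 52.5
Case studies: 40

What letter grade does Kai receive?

Capstone score 24.5 < 40: minimum not met.
Weighted total:
  Capstone 24.5 × 0.08 = 1.96
  Final exam 72.5 × 0.08 = 5.8
  Reading responses 58.5 × 0.16 = 9.36
  Problem sets 90 × 0.29 = 26.1
  Studio work 52.5 × 0.12 = 6.3
  Case studies 40 × 0.27 = 10.8
Sum = 60.32
Because the Capstone minimum was not met, the result is F.

F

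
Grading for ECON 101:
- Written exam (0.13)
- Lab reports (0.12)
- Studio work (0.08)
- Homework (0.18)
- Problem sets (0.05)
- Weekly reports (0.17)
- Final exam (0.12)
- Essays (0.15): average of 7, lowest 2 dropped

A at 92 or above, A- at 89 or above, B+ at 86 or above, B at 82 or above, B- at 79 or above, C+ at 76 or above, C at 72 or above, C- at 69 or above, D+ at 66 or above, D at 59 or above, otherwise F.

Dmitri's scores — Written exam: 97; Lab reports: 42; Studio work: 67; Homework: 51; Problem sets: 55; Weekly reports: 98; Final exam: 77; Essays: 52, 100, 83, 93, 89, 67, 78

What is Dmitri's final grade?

C

Essays: drop 52, 67 → average of remaining 5 = 443/5 = 88.6
Weighted total:
  Written exam 97 × 0.13 = 12.61
  Lab reports 42 × 0.12 = 5.04
  Studio work 67 × 0.08 = 5.36
  Homework 51 × 0.18 = 9.18
  Problem sets 55 × 0.05 = 2.75
  Weekly reports 98 × 0.17 = 16.66
  Final exam 77 × 0.12 = 9.24
  Essays 88.6 × 0.15 = 13.29
Sum = 74.13
74.13 is ≥ 72 and < 76 → C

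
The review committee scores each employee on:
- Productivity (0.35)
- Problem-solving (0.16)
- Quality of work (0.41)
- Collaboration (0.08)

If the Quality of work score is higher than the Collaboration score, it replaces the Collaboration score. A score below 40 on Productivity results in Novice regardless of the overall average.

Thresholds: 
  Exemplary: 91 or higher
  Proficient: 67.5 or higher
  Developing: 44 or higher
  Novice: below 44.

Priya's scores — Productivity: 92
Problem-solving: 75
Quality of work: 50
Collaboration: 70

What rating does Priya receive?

Quality of work (50) ≤ Collaboration (70), so Collaboration stays at 70.
Productivity score 92 ≥ 40: minimum met.
Weighted total:
  Productivity 92 × 0.35 = 32.2
  Problem-solving 75 × 0.16 = 12
  Quality of work 50 × 0.41 = 20.5
  Collaboration 70 × 0.08 = 5.6
Sum = 70.3
70.3 is ≥ 67.5 and < 91 → Proficient

Proficient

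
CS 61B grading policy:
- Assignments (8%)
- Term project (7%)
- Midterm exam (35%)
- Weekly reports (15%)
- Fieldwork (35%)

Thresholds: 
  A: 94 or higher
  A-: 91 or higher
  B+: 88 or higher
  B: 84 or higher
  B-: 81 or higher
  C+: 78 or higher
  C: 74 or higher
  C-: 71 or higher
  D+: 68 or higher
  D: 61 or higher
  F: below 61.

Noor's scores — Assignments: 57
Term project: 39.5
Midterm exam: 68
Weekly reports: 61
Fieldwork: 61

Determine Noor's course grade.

D

Weighted total:
  Assignments 57 × 0.08 = 4.56
  Term project 39.5 × 0.07 = 2.765
  Midterm exam 68 × 0.35 = 23.8
  Weekly reports 61 × 0.15 = 9.15
  Fieldwork 61 × 0.35 = 21.35
Sum = 61.625
61.625 is ≥ 61 and < 68 → D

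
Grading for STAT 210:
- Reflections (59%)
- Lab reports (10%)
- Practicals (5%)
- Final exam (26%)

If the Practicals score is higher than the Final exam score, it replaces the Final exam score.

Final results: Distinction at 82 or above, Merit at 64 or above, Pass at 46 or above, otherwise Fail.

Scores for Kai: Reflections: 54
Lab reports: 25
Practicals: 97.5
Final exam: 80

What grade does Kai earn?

Practicals (97.5) > Final exam (80), so Final exam counts as 97.5.
Weighted total:
  Reflections 54 × 0.59 = 31.86
  Lab reports 25 × 0.1 = 2.5
  Practicals 97.5 × 0.05 = 4.875
  Final exam 97.5 × 0.26 = 25.35
Sum = 64.585
64.585 is ≥ 64 and < 82 → Merit

Merit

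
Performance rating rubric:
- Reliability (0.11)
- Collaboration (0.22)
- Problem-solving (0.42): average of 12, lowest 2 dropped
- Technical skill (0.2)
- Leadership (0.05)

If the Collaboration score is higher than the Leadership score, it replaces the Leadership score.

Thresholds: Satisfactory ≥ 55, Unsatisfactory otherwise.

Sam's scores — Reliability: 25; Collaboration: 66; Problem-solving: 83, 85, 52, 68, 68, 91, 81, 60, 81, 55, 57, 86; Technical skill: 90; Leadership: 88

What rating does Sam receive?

Problem-solving: drop 52, 55 → average of remaining 10 = 760/10 = 76
Collaboration (66) ≤ Leadership (88), so Leadership stays at 88.
Weighted total:
  Reliability 25 × 0.11 = 2.75
  Collaboration 66 × 0.22 = 14.52
  Problem-solving 76 × 0.42 = 31.92
  Technical skill 90 × 0.2 = 18
  Leadership 88 × 0.05 = 4.4
Sum = 71.59
71.59 ≥ 55 → Satisfactory

Satisfactory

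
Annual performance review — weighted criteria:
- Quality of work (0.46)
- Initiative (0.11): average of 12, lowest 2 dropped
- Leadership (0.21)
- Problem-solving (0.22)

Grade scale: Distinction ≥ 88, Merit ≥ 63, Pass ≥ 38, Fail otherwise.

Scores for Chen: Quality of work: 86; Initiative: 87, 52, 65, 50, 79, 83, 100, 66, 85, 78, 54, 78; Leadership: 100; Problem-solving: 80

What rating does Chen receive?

Initiative: drop 50, 52 → average of remaining 10 = 775/10 = 77.5
Weighted total:
  Quality of work 86 × 0.46 = 39.56
  Initiative 77.5 × 0.11 = 8.525
  Leadership 100 × 0.21 = 21
  Problem-solving 80 × 0.22 = 17.6
Sum = 86.685
86.685 is ≥ 63 and < 88 → Merit

Merit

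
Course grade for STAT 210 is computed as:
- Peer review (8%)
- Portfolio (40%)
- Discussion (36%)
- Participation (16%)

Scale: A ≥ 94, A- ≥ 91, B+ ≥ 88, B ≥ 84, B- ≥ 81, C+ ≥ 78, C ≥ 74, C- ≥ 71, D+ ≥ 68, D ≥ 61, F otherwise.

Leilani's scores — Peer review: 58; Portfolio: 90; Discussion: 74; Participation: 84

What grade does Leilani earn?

C+

Weighted total:
  Peer review 58 × 0.08 = 4.64
  Portfolio 90 × 0.4 = 36
  Discussion 74 × 0.36 = 26.64
  Participation 84 × 0.16 = 13.44
Sum = 80.72
80.72 is ≥ 78 and < 81 → C+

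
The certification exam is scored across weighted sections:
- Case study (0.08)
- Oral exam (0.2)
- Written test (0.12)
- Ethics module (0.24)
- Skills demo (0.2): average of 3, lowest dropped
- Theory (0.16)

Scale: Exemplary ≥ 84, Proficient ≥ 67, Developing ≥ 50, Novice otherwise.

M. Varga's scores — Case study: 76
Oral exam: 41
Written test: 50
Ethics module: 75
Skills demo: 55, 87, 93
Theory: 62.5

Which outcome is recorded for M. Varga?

Skills demo: drop 55 → average of remaining 2 = 180/2 = 90
Weighted total:
  Case study 76 × 0.08 = 6.08
  Oral exam 41 × 0.2 = 8.2
  Written test 50 × 0.12 = 6
  Ethics module 75 × 0.24 = 18
  Skills demo 90 × 0.2 = 18
  Theory 62.5 × 0.16 = 10
Sum = 66.28
66.28 is ≥ 50 and < 67 → Developing

Developing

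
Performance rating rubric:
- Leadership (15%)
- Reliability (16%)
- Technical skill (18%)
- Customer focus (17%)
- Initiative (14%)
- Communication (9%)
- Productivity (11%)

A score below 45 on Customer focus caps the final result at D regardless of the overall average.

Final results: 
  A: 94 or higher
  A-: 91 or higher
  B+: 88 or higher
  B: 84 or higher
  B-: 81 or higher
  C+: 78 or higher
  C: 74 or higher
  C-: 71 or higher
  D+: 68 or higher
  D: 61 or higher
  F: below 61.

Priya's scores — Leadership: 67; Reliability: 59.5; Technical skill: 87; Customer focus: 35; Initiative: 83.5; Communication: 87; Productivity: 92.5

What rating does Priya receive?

Customer focus score 35 < 45: minimum not met.
Weighted total:
  Leadership 67 × 0.15 = 10.05
  Reliability 59.5 × 0.16 = 9.52
  Technical skill 87 × 0.18 = 15.66
  Customer focus 35 × 0.17 = 5.95
  Initiative 83.5 × 0.14 = 11.69
  Communication 87 × 0.09 = 7.83
  Productivity 92.5 × 0.11 = 10.175
Sum = 70.875
70.875 would be D+; cap at D applies → D.

D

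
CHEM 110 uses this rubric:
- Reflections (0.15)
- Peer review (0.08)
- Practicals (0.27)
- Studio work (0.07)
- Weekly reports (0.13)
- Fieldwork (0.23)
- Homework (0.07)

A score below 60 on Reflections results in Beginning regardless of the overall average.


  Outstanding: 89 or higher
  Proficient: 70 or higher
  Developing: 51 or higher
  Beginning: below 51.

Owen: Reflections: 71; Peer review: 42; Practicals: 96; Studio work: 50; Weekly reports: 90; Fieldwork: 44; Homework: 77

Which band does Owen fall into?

Proficient

Reflections score 71 ≥ 60: minimum met.
Weighted total:
  Reflections 71 × 0.15 = 10.65
  Peer review 42 × 0.08 = 3.36
  Practicals 96 × 0.27 = 25.92
  Studio work 50 × 0.07 = 3.5
  Weekly reports 90 × 0.13 = 11.7
  Fieldwork 44 × 0.23 = 10.12
  Homework 77 × 0.07 = 5.39
Sum = 70.64
70.64 is ≥ 70 and < 89 → Proficient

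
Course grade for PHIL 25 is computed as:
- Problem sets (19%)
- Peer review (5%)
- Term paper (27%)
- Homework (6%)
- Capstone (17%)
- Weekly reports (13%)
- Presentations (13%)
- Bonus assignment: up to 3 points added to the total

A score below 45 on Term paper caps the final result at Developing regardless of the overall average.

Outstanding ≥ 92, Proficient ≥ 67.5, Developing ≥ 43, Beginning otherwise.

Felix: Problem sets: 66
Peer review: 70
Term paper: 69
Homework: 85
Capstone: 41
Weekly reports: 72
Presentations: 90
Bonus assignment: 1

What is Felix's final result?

Term paper score 69 ≥ 45: minimum met.
Weighted total:
  Problem sets 66 × 0.19 = 12.54
  Peer review 70 × 0.05 = 3.5
  Term paper 69 × 0.27 = 18.63
  Homework 85 × 0.06 = 5.1
  Capstone 41 × 0.17 = 6.97
  Weekly reports 72 × 0.13 = 9.36
  Presentations 90 × 0.13 = 11.7
Sum = 67.8
Bonus assignment: 67.8 + 1 = 68.8
68.8 is ≥ 67.5 and < 92 → Proficient

Proficient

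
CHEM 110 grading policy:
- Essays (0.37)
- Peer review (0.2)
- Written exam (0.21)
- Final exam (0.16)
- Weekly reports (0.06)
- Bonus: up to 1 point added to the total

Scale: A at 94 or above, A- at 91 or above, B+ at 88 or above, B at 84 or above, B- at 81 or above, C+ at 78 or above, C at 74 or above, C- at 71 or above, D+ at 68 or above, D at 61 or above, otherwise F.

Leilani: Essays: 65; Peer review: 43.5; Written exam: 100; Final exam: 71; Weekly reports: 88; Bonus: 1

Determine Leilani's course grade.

C-

Weighted total:
  Essays 65 × 0.37 = 24.05
  Peer review 43.5 × 0.2 = 8.7
  Written exam 100 × 0.21 = 21
  Final exam 71 × 0.16 = 11.36
  Weekly reports 88 × 0.06 = 5.28
Sum = 70.39
Bonus: 70.39 + 1 = 71.39
71.39 is ≥ 71 and < 74 → C-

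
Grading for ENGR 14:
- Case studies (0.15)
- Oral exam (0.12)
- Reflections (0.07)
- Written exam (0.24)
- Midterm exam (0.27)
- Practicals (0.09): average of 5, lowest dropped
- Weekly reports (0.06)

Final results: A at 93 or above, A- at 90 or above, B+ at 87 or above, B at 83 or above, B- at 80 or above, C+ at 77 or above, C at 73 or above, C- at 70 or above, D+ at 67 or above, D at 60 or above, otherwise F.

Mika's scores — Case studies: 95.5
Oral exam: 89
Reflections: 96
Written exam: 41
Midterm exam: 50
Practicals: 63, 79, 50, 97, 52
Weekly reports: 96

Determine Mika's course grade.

D+

Practicals: drop 50 → average of remaining 4 = 291/4 = 72.75
Weighted total:
  Case studies 95.5 × 0.15 = 14.325
  Oral exam 89 × 0.12 = 10.68
  Reflections 96 × 0.07 = 6.72
  Written exam 41 × 0.24 = 9.84
  Midterm exam 50 × 0.27 = 13.5
  Practicals 72.75 × 0.09 = 6.5475
  Weekly reports 96 × 0.06 = 5.76
Sum = 67.3725
67.3725 is ≥ 67 and < 70 → D+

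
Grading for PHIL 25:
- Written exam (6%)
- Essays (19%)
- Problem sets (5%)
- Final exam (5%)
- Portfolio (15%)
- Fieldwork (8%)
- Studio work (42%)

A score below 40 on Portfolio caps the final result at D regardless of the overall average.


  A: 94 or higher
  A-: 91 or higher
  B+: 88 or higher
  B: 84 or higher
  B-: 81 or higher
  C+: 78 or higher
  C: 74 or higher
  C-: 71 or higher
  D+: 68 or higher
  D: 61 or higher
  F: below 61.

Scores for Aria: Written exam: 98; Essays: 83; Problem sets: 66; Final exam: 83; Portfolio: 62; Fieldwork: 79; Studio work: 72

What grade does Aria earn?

Portfolio score 62 ≥ 40: minimum met.
Weighted total:
  Written exam 98 × 0.06 = 5.88
  Essays 83 × 0.19 = 15.77
  Problem sets 66 × 0.05 = 3.3
  Final exam 83 × 0.05 = 4.15
  Portfolio 62 × 0.15 = 9.3
  Fieldwork 79 × 0.08 = 6.32
  Studio work 72 × 0.42 = 30.24
Sum = 74.96
74.96 is ≥ 74 and < 78 → C

C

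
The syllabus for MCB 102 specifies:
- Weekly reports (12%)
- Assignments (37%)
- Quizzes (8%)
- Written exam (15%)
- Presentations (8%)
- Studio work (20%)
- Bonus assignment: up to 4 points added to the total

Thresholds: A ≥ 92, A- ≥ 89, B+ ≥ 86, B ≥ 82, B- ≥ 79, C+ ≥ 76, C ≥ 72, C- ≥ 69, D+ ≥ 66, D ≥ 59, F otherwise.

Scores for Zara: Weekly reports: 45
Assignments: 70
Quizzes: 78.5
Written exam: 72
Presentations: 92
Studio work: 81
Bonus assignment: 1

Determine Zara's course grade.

Weighted total:
  Weekly reports 45 × 0.12 = 5.4
  Assignments 70 × 0.37 = 25.9
  Quizzes 78.5 × 0.08 = 6.28
  Written exam 72 × 0.15 = 10.8
  Presentations 92 × 0.08 = 7.36
  Studio work 81 × 0.2 = 16.2
Sum = 71.94
Bonus assignment: 71.94 + 1 = 72.94
72.94 is ≥ 72 and < 76 → C

C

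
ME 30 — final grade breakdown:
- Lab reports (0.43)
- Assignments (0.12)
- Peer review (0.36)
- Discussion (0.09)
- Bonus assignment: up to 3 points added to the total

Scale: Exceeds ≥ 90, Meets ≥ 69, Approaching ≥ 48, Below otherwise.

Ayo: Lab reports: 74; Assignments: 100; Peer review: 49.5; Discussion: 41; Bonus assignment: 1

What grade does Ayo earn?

Weighted total:
  Lab reports 74 × 0.43 = 31.82
  Assignments 100 × 0.12 = 12
  Peer review 49.5 × 0.36 = 17.82
  Discussion 41 × 0.09 = 3.69
Sum = 65.33
Bonus assignment: 65.33 + 1 = 66.33
66.33 is ≥ 48 and < 69 → Approaching

Approaching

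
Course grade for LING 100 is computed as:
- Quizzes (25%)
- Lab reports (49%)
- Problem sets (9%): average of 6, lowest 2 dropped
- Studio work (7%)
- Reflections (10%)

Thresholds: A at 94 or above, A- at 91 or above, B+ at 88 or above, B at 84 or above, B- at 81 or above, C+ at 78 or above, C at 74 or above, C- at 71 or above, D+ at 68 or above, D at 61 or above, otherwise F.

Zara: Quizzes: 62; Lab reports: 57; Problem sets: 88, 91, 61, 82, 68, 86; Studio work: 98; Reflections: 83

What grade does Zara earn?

D

Problem sets: drop 61, 68 → average of remaining 4 = 347/4 = 86.75
Weighted total:
  Quizzes 62 × 0.25 = 15.5
  Lab reports 57 × 0.49 = 27.93
  Problem sets 86.75 × 0.09 = 7.8075
  Studio work 98 × 0.07 = 6.86
  Reflections 83 × 0.1 = 8.3
Sum = 66.3975
66.3975 is ≥ 61 and < 68 → D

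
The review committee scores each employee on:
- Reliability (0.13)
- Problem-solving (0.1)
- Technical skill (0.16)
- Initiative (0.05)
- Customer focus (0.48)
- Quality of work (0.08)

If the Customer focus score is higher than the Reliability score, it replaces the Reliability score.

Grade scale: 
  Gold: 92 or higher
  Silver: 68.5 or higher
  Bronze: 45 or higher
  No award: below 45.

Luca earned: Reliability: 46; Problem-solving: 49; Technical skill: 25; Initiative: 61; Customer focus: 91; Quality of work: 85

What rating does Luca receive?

Customer focus (91) > Reliability (46), so Reliability counts as 91.
Weighted total:
  Reliability 91 × 0.13 = 11.83
  Problem-solving 49 × 0.1 = 4.9
  Technical skill 25 × 0.16 = 4
  Initiative 61 × 0.05 = 3.05
  Customer focus 91 × 0.48 = 43.68
  Quality of work 85 × 0.08 = 6.8
Sum = 74.26
74.26 is ≥ 68.5 and < 92 → Silver

Silver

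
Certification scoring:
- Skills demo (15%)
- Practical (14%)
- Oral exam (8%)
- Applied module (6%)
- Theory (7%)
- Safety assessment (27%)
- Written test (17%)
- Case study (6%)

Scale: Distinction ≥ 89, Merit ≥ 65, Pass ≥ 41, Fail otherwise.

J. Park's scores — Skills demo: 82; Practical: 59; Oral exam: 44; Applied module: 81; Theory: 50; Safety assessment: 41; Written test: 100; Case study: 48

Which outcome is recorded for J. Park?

Weighted total:
  Skills demo 82 × 0.15 = 12.3
  Practical 59 × 0.14 = 8.26
  Oral exam 44 × 0.08 = 3.52
  Applied module 81 × 0.06 = 4.86
  Theory 50 × 0.07 = 3.5
  Safety assessment 41 × 0.27 = 11.07
  Written test 100 × 0.17 = 17
  Case study 48 × 0.06 = 2.88
Sum = 63.39
63.39 is ≥ 41 and < 65 → Pass

Pass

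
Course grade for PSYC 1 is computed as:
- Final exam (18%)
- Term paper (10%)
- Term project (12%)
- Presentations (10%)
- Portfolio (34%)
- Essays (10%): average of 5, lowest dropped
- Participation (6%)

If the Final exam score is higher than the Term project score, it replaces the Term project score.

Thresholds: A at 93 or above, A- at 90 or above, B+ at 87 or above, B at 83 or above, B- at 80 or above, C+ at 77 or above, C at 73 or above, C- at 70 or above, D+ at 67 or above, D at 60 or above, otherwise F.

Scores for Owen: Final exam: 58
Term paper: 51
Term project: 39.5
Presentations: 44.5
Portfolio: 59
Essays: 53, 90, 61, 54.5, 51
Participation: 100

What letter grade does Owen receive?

Essays: drop 51 → average of remaining 4 = 258.5/4 = 64.625
Final exam (58) > Term project (39.5), so Term project counts as 58.
Weighted total:
  Final exam 58 × 0.18 = 10.44
  Term paper 51 × 0.1 = 5.1
  Term project 58 × 0.12 = 6.96
  Presentations 44.5 × 0.1 = 4.45
  Portfolio 59 × 0.34 = 20.06
  Essays 64.625 × 0.1 = 6.4625
  Participation 100 × 0.06 = 6
Sum = 59.4725
59.4725 < 60 → F

F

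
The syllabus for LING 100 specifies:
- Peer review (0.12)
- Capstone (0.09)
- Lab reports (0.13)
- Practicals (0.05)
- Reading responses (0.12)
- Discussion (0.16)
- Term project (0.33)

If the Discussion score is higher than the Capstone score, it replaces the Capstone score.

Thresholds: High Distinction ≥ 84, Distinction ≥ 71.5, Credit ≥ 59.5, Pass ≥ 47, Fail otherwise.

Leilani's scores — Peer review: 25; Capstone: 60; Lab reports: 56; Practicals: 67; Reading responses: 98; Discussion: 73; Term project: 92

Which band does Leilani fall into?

Distinction

Discussion (73) > Capstone (60), so Capstone counts as 73.
Weighted total:
  Peer review 25 × 0.12 = 3
  Capstone 73 × 0.09 = 6.57
  Lab reports 56 × 0.13 = 7.28
  Practicals 67 × 0.05 = 3.35
  Reading responses 98 × 0.12 = 11.76
  Discussion 73 × 0.16 = 11.68
  Term project 92 × 0.33 = 30.36
Sum = 74
74 is ≥ 71.5 and < 84 → Distinction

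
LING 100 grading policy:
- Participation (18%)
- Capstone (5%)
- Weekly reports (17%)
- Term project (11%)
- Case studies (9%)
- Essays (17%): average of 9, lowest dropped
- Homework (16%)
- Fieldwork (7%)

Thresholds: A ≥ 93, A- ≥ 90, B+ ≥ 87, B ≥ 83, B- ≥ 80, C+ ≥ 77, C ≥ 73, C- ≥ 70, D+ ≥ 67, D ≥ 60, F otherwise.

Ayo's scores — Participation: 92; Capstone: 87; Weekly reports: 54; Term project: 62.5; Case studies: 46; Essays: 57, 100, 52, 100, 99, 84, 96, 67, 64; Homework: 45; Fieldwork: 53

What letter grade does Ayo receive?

Essays: drop 52 → average of remaining 8 = 667/8 = 83.375
Weighted total:
  Participation 92 × 0.18 = 16.56
  Capstone 87 × 0.05 = 4.35
  Weekly reports 54 × 0.17 = 9.18
  Term project 62.5 × 0.11 = 6.875
  Case studies 46 × 0.09 = 4.14
  Essays 83.375 × 0.17 = 14.17375
  Homework 45 × 0.16 = 7.2
  Fieldwork 53 × 0.07 = 3.71
Sum = 66.18875
66.18875 is ≥ 60 and < 67 → D

D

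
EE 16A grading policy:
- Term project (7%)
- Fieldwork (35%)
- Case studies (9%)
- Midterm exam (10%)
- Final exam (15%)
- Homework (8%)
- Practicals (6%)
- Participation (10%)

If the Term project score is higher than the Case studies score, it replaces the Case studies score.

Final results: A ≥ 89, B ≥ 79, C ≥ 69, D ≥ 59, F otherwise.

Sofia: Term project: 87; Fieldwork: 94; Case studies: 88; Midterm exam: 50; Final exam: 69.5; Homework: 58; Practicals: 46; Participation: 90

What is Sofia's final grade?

Term project (87) ≤ Case studies (88), so Case studies stays at 88.
Weighted total:
  Term project 87 × 0.07 = 6.09
  Fieldwork 94 × 0.35 = 32.9
  Case studies 88 × 0.09 = 7.92
  Midterm exam 50 × 0.1 = 5
  Final exam 69.5 × 0.15 = 10.425
  Homework 58 × 0.08 = 4.64
  Practicals 46 × 0.06 = 2.76
  Participation 90 × 0.1 = 9
Sum = 78.735
78.735 is ≥ 69 and < 79 → C

C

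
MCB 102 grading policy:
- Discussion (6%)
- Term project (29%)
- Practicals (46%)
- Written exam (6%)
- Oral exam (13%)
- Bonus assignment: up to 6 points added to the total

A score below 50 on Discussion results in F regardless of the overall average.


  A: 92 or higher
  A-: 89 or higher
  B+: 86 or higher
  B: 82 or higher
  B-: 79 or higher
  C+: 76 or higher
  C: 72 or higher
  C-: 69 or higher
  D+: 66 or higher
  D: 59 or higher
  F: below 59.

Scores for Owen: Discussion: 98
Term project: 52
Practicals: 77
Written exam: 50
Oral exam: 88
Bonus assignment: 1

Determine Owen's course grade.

Discussion score 98 ≥ 50: minimum met.
Weighted total:
  Discussion 98 × 0.06 = 5.88
  Term project 52 × 0.29 = 15.08
  Practicals 77 × 0.46 = 35.42
  Written exam 50 × 0.06 = 3
  Oral exam 88 × 0.13 = 11.44
Sum = 70.82
Bonus assignment: 70.82 + 1 = 71.82
71.82 is ≥ 69 and < 72 → C-

C-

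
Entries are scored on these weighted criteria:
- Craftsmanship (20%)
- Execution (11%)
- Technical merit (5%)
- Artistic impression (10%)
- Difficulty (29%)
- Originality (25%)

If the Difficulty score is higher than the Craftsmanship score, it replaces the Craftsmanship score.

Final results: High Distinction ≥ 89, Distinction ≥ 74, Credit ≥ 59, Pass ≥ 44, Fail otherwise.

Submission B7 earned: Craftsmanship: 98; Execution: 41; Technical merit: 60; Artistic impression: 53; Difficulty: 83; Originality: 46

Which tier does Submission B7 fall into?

Difficulty (83) ≤ Craftsmanship (98), so Craftsmanship stays at 98.
Weighted total:
  Craftsmanship 98 × 0.2 = 19.6
  Execution 41 × 0.11 = 4.51
  Technical merit 60 × 0.05 = 3
  Artistic impression 53 × 0.1 = 5.3
  Difficulty 83 × 0.29 = 24.07
  Originality 46 × 0.25 = 11.5
Sum = 67.98
67.98 is ≥ 59 and < 74 → Credit

Credit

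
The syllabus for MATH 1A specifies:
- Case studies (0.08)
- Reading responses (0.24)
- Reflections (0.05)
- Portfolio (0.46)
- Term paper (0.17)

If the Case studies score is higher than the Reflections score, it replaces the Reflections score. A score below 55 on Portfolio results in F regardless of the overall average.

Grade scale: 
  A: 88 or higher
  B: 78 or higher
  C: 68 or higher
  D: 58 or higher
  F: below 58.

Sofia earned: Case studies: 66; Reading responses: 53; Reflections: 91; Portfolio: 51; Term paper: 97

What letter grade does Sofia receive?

Case studies (66) ≤ Reflections (91), so Reflections stays at 91.
Portfolio score 51 < 55: minimum not met.
Weighted total:
  Case studies 66 × 0.08 = 5.28
  Reading responses 53 × 0.24 = 12.72
  Reflections 91 × 0.05 = 4.55
  Portfolio 51 × 0.46 = 23.46
  Term paper 97 × 0.17 = 16.49
Sum = 62.5
Because the Portfolio minimum was not met, the result is F.

F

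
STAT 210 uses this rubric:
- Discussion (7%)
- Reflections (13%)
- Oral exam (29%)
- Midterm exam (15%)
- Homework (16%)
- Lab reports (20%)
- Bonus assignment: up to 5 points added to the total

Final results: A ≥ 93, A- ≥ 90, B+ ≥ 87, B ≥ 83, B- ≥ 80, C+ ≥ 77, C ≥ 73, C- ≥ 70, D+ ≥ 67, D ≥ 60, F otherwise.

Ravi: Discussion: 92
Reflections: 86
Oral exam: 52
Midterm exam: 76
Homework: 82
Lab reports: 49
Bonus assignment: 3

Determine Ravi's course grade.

Weighted total:
  Discussion 92 × 0.07 = 6.44
  Reflections 86 × 0.13 = 11.18
  Oral exam 52 × 0.29 = 15.08
  Midterm exam 76 × 0.15 = 11.4
  Homework 82 × 0.16 = 13.12
  Lab reports 49 × 0.2 = 9.8
Sum = 67.02
Bonus assignment: 67.02 + 3 = 70.02
70.02 is ≥ 70 and < 73 → C-

C-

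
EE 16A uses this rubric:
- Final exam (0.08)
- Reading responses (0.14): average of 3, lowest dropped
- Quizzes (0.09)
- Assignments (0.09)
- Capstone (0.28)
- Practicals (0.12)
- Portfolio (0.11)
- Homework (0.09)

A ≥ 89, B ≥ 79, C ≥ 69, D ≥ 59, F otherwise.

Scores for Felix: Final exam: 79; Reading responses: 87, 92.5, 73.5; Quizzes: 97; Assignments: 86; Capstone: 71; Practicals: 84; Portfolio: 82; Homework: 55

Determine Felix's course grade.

B

Reading responses: drop 73.5 → average of remaining 2 = 179.5/2 = 89.75
Weighted total:
  Final exam 79 × 0.08 = 6.32
  Reading responses 89.75 × 0.14 = 12.565
  Quizzes 97 × 0.09 = 8.73
  Assignments 86 × 0.09 = 7.74
  Capstone 71 × 0.28 = 19.88
  Practicals 84 × 0.12 = 10.08
  Portfolio 82 × 0.11 = 9.02
  Homework 55 × 0.09 = 4.95
Sum = 79.285
79.285 is ≥ 79 and < 89 → B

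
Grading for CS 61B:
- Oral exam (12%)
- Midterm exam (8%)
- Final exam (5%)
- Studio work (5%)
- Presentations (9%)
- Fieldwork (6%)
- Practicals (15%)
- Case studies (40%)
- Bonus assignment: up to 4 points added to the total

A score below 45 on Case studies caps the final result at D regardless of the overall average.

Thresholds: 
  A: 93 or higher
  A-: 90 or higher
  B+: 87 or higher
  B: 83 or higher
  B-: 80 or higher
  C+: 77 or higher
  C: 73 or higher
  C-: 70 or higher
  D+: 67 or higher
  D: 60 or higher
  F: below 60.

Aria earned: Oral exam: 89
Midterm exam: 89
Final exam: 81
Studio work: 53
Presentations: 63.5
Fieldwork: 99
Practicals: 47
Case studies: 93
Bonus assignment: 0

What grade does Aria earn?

Case studies score 93 ≥ 45: minimum met.
Weighted total:
  Oral exam 89 × 0.12 = 10.68
  Midterm exam 89 × 0.08 = 7.12
  Final exam 81 × 0.05 = 4.05
  Studio work 53 × 0.05 = 2.65
  Presentations 63.5 × 0.09 = 5.715
  Fieldwork 99 × 0.06 = 5.94
  Practicals 47 × 0.15 = 7.05
  Case studies 93 × 0.4 = 37.2
Sum = 80.405
Bonus assignment: 80.405 + 0 = 80.405
80.405 is ≥ 80 and < 83 → B-

B-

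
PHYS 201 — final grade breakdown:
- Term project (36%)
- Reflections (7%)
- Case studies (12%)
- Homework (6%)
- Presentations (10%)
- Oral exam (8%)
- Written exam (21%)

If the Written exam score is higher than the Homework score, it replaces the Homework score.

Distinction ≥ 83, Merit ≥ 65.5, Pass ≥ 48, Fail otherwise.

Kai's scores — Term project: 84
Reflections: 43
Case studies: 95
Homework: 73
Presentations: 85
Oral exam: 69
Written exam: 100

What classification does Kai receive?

Written exam (100) > Homework (73), so Homework counts as 100.
Weighted total:
  Term project 84 × 0.36 = 30.24
  Reflections 43 × 0.07 = 3.01
  Case studies 95 × 0.12 = 11.4
  Homework 100 × 0.06 = 6
  Presentations 85 × 0.1 = 8.5
  Oral exam 69 × 0.08 = 5.52
  Written exam 100 × 0.21 = 21
Sum = 85.67
85.67 ≥ 83 → Distinction

Distinction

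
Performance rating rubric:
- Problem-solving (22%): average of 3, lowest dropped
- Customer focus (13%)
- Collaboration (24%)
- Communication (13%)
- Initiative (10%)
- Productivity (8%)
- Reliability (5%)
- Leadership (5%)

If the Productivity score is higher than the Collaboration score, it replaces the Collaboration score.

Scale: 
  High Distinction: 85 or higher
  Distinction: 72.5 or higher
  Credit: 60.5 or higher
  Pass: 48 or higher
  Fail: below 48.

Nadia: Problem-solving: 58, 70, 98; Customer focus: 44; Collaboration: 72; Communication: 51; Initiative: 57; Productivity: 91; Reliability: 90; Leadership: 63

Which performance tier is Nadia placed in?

Distinction

Problem-solving: drop 58 → average of remaining 2 = 168/2 = 84
Productivity (91) > Collaboration (72), so Collaboration counts as 91.
Weighted total:
  Problem-solving 84 × 0.22 = 18.48
  Customer focus 44 × 0.13 = 5.72
  Collaboration 91 × 0.24 = 21.84
  Communication 51 × 0.13 = 6.63
  Initiative 57 × 0.1 = 5.7
  Productivity 91 × 0.08 = 7.28
  Reliability 90 × 0.05 = 4.5
  Leadership 63 × 0.05 = 3.15
Sum = 73.3
73.3 is ≥ 72.5 and < 85 → Distinction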